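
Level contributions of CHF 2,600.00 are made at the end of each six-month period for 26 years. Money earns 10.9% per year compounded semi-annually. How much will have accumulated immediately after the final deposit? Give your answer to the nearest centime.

CHF 705,647.78

This is an ordinary annuity: 52 deposits of CHF 2,600.00 at the end of each six-month period.
Periodic rate r = 0.109/2 per half-year; n is counted in half-years.
FV = PMT × [((1+r)^n − 1)/r] = 2,600 × [(1+r)^52 − 1] / r = CHF 705,647.78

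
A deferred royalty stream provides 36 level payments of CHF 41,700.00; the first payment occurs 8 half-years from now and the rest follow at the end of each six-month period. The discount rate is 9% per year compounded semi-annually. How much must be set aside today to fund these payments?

Ordinary annuity of 36 payments, first payment at period 8.
Periodic rate r = 0.09/2 per half-year; n is counted in half-years.
The ordinary-annuity PV formula values the stream one period before the first payment (period 7); discount that back 7 periods:
PV₀ = 41,700 × [1 − (1+r)^−36] / r × (1+r)^−7 = CHF 541,328.94

CHF 541,328.94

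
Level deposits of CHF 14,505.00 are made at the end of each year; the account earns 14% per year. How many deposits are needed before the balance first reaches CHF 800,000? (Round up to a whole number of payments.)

17 payments

Periodic rate r = 0.14 per year.
Ordinary annuity FV: 800,000 = 14,505 × [((1+r)^n − 1)/r].
(1+r)^n = 1 + 800,000 × r / 14,505, so n = ln(1 + 800,000·r/14,505) / ln(1+r) = 16.53.
Round up to a whole number of payments: n = 17.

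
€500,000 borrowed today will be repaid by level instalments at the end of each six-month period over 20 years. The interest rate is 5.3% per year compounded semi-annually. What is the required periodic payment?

€20,424.54

Level ordinary annuity; solve PV = PMT × [(1 − (1+r)^−n)/r] for PMT.
Periodic rate r = 0.053/2 per half-year; n is counted in half-years.
With n = 40: PMT = 500,000 / ([(1 − (1+r)^−n)/r]) = €20,424.54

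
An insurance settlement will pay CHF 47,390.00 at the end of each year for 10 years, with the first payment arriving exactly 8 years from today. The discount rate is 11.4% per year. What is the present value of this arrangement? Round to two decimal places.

Ordinary annuity of 10 payments, first payment at period 8.
Periodic rate r = 0.114 per year.
The ordinary-annuity PV formula values the stream one period before the first payment (period 7); discount that back 7 periods:
PV₀ = 47,390 × [1 − (1+r)^−10] / r × (1+r)^−7 = CHF 128,913.91

CHF 128,913.91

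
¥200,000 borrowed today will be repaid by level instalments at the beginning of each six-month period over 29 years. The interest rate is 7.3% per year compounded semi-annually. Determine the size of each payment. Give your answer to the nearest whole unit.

¥8,049

Level annuity due; solve PV = PMT × [(1 − (1+r)^−n)/r] × (1+r) for PMT.
Periodic rate r = 0.073/2 per half-year; n is counted in half-years.
With n = 58: PMT = 200,000 / ([(1 − (1+r)^−n)/r] × (1+r)) = ¥8,049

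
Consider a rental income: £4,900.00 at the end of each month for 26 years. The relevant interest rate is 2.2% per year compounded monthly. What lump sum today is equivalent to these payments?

This is an ordinary annuity: 312 payments of £4,900.00 at the end of each month.
Periodic rate r = 0.022/12 per month; n is counted in months.
PV = PMT × [(1 − (1+r)^−n)/r] = 4,900 × [1 − (1+r)^−312] / r = £1,163,461.79

£1,163,461.79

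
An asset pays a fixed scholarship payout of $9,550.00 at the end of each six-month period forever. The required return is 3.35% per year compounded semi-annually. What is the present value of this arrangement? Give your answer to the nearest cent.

$570,149.25

Periodic rate r = 0.0335/2 per half-year.
Level perpetuity: PV = PMT / r = 9,550 / (0.0335/2) = $570,149.25.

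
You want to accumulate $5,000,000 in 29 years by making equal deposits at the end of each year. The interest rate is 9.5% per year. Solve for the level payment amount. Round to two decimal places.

$36,822.19

Level ordinary annuity; solve FV = PMT × [((1+r)^n − 1)/r] for PMT.
Periodic rate r = 0.095 per year.
With n = 29: PMT = 5,000,000 / ([((1+r)^n − 1)/r]) = $36,822.19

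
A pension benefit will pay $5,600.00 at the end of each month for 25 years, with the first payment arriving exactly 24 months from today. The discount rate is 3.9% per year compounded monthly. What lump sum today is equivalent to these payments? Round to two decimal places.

$995,019.00

Ordinary annuity of 300 payments, first payment at period 24.
Periodic rate r = 0.039/12 per month; n is counted in months.
The ordinary-annuity PV formula values the stream one period before the first payment (period 23); discount that back 23 periods:
PV₀ = 5,600 × [1 − (1+r)^−300] / r × (1+r)^−23 = $995,019.00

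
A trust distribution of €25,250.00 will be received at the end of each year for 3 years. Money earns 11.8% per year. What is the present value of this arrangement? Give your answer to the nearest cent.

This is an ordinary annuity: 3 payments of €25,250.00 at the end of each year.
Periodic rate r = 0.118 per year.
PV = PMT × [(1 − (1+r)^−n)/r] = 25,250 × [1 − (1+r)^−3] / r = €60,855.28

€60,855.28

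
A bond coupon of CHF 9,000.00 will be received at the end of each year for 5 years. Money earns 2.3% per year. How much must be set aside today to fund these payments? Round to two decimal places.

CHF 42,054.28

This is an ordinary annuity: 5 payments of CHF 9,000.00 at the end of each year.
Periodic rate r = 0.023 per year.
PV = PMT × [(1 − (1+r)^−n)/r] = 9,000 × [1 − (1+r)^−5] / r = CHF 42,054.28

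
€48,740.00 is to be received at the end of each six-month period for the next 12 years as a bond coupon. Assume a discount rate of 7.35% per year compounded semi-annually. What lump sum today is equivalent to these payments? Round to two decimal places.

This is an ordinary annuity: 24 payments of €48,740.00 at the end of each six-month period.
Periodic rate r = 0.0735/2 per half-year; n is counted in half-years.
PV = PMT × [(1 − (1+r)^−n)/r] = 48,740 × [1 − (1+r)^−24] / r = €768,493.68

€768,493.68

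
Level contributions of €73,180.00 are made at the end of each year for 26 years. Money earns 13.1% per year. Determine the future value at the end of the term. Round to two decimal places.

This is an ordinary annuity: 26 deposits of €73,180.00 at the end of each year.
Periodic rate r = 0.131 per year.
FV = PMT × [((1+r)^n − 1)/r] = 73,180 × [(1+r)^26 − 1] / r = €13,154,890.68

€13,154,890.68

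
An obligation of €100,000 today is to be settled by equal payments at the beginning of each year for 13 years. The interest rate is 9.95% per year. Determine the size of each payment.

€12,770.72

Level annuity due; solve PV = PMT × [(1 − (1+r)^−n)/r] × (1+r) for PMT.
Periodic rate r = 0.0995 per year.
With n = 13: PMT = 100,000 / ([(1 − (1+r)^−n)/r] × (1+r)) = €12,770.72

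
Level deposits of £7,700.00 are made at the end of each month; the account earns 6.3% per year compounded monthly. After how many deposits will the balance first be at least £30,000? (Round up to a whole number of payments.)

4 payments

Periodic rate r = 0.063/12 per month; n is counted in months.
Ordinary annuity FV: 30,000 = 7,700 × [((1+r)^n − 1)/r].
(1+r)^n = 1 + 30,000 × r / 7,700, so n = ln(1 + 30,000·r/7,700) / ln(1+r) = 3.87.
Round up to a whole number of payments: n = 4.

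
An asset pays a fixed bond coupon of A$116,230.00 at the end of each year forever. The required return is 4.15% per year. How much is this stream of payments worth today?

Periodic rate r = 0.0415 per year.
Level perpetuity: PV = PMT / r = 116,230 / (0.0415) = A$2,800,722.89.

A$2,800,722.89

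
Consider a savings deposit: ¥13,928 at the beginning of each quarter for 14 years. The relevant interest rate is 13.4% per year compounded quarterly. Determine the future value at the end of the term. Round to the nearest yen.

¥2,290,138

This is an annuity due: 56 deposits of ¥13,928 at the beginning of each quarter.
Periodic rate r = 0.134/4 per quarter; n is counted in quarters.
FV = PMT × [((1+r)^n − 1)/r] × (1+r) = 13,928 × [(1+r)^56 − 1] / r × (1+r) = ¥2,290,138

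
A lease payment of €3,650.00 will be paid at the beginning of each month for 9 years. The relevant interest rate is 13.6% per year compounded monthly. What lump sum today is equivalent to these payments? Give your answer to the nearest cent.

This is an annuity due: 108 payments of €3,650.00 at the beginning of each month.
Periodic rate r = 0.136/12 per month; n is counted in months.
PV = PMT × [(1 − (1+r)^−n)/r] × (1+r) = 3,650 × [1 − (1+r)^−108] / r × (1+r) = €229,272.03

€229,272.03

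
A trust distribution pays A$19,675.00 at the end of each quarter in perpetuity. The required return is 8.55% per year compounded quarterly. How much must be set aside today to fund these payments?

Periodic rate r = 0.0855/4 per quarter.
Level perpetuity: PV = PMT / r = 19,675 / (0.0855/4) = A$920,467.84.

A$920,467.84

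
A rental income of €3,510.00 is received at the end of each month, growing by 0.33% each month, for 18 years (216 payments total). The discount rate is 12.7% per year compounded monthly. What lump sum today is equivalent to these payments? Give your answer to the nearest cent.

Periodic rate r = 0.127/12 per month; n is counted in months.
Growing ordinary annuity: PV = PMT₁ × [1 − ((1+g)/(1+r))^n] / (r − g) = 3,510 × [1 − ((1+0.0033)/(1+r))^216] / (r − 0.0033) = €380,891.82.

€380,891.82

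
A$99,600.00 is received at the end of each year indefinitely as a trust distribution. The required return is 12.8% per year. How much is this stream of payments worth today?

Periodic rate r = 0.128 per year.
Level perpetuity: PV = PMT / r = 99,600 / (0.128) = A$778,125.00.

A$778,125.00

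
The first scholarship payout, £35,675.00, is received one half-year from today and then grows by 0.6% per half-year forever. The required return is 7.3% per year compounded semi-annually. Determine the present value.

£1,169,672.13

Periodic rate r = 0.073/2 per half-year.
Growing perpetuity (Gordon): PV = PMT₁ / (r − g) = 35,675 / (r − 0.006) = £1,169,672.13.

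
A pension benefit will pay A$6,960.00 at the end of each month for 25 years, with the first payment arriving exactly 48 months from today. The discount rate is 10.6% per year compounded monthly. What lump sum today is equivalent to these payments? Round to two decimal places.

A$483,909.19

Ordinary annuity of 300 payments, first payment at period 48.
Periodic rate r = 0.106/12 per month; n is counted in months.
The ordinary-annuity PV formula values the stream one period before the first payment (period 47); discount that back 47 periods:
PV₀ = 6,960 × [1 − (1+r)^−300] / r × (1+r)^−47 = A$483,909.19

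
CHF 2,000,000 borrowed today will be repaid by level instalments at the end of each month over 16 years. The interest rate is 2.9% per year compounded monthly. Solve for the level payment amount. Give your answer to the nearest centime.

Level ordinary annuity; solve PV = PMT × [(1 − (1+r)^−n)/r] for PMT.
Periodic rate r = 0.029/12 per month; n is counted in months.
With n = 192: PMT = 2,000,000 / ([(1 − (1+r)^−n)/r]) = CHF 13,031.91

CHF 13,031.91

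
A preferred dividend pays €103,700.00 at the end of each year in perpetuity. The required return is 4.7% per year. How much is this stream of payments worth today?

€2,206,382.98

Periodic rate r = 0.047 per year.
Level perpetuity: PV = PMT / r = 103,700 / (0.047) = €2,206,382.98.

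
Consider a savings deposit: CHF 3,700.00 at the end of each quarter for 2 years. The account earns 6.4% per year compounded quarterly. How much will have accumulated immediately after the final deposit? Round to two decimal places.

This is an ordinary annuity: 8 deposits of CHF 3,700.00 at the end of each quarter.
Periodic rate r = 0.064/4 per quarter; n is counted in quarters.
FV = PMT × [((1+r)^n − 1)/r] = 3,700 × [(1+r)^8 − 1] / r = CHF 31,311.72

CHF 31,311.72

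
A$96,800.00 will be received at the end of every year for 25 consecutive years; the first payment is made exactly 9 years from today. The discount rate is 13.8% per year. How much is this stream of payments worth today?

Ordinary annuity of 25 payments, first payment at period 9.
Periodic rate r = 0.138 per year.
The ordinary-annuity PV formula values the stream one period before the first payment (period 8); discount that back 8 periods:
PV₀ = 96,800 × [1 − (1+r)^−25] / r × (1+r)^−8 = A$239,531.07

A$239,531.07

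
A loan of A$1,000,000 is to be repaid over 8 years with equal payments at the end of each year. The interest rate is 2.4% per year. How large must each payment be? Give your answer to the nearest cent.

Level ordinary annuity; solve PV = PMT × [(1 − (1+r)^−n)/r] for PMT.
Periodic rate r = 0.024 per year.
With n = 8: PMT = 1,000,000 / ([(1 − (1+r)^−n)/r]) = A$138,873.31

A$138,873.31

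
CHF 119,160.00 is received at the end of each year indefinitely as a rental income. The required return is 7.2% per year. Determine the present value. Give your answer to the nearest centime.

Periodic rate r = 0.072 per year.
Level perpetuity: PV = PMT / r = 119,160 / (0.072) = CHF 1,655,000.00.

CHF 1,655,000.00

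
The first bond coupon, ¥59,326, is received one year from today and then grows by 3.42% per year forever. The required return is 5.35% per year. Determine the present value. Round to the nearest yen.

Periodic rate r = 0.0535 per year.
Growing perpetuity (Gordon): PV = PMT₁ / (r − g) = 59,326 / (r − 0.0342) = ¥3,073,886.

¥3,073,886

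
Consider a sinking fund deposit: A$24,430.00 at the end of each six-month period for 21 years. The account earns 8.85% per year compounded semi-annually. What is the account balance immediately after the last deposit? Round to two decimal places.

A$2,850,412.61

This is an ordinary annuity: 42 deposits of A$24,430.00 at the end of each six-month period.
Periodic rate r = 0.0885/2 per half-year; n is counted in half-years.
FV = PMT × [((1+r)^n − 1)/r] = 24,430 × [(1+r)^42 − 1] / r = A$2,850,412.61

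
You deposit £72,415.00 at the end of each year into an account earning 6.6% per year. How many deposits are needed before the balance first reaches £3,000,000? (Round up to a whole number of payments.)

Periodic rate r = 0.066 per year.
Ordinary annuity FV: 3,000,000 = 72,415 × [((1+r)^n − 1)/r].
(1+r)^n = 1 + 3,000,000 × r / 72,415, so n = ln(1 + 3,000,000·r/72,415) / ln(1+r) = 20.61.
Round up to a whole number of payments: n = 21.

21 payments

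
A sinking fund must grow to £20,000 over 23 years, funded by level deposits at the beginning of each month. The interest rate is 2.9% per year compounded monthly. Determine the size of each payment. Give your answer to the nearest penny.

Level annuity due; solve FV = PMT × [((1+r)^n − 1)/r] × (1+r) for PMT.
Periodic rate r = 0.029/12 per month; n is counted in months.
With n = 276: PMT = 20,000 / ([((1+r)^n − 1)/r] × (1+r)) = £50.93

£50.93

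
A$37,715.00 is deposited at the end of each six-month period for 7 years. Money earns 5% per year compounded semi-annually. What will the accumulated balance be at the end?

A$623,012.31

This is an ordinary annuity: 14 deposits of A$37,715.00 at the end of each six-month period.
Periodic rate r = 0.05/2 per half-year; n is counted in half-years.
FV = PMT × [((1+r)^n − 1)/r] = 37,715 × [(1+r)^14 − 1] / r = A$623,012.31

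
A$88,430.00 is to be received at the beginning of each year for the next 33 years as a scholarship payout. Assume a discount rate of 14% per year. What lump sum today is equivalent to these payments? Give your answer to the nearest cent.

This is an annuity due: 33 payments of A$88,430.00 at the beginning of each year.
Periodic rate r = 0.14 per year.
PV = PMT × [(1 − (1+r)^−n)/r] × (1+r) = 88,430 × [1 − (1+r)^−33] / r × (1+r) = A$710,533.56

A$710,533.56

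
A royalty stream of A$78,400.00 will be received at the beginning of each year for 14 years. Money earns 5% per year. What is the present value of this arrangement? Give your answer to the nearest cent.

This is an annuity due: 14 payments of A$78,400.00 at the beginning of each year.
Periodic rate r = 0.05 per year.
PV = PMT × [(1 − (1+r)^−n)/r] × (1+r) = 78,400 × [1 − (1+r)^−14] / r × (1+r) = A$814,856.12

A$814,856.12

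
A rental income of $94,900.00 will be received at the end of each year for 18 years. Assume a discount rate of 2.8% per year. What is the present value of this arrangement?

$1,327,554.16

This is an ordinary annuity: 18 payments of $94,900.00 at the end of each year.
Periodic rate r = 0.028 per year.
PV = PMT × [(1 − (1+r)^−n)/r] = 94,900 × [1 − (1+r)^−18] / r = $1,327,554.16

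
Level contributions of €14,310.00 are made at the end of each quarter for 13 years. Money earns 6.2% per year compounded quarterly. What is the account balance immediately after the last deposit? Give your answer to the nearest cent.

€1,131,075.67

This is an ordinary annuity: 52 deposits of €14,310.00 at the end of each quarter.
Periodic rate r = 0.062/4 per quarter; n is counted in quarters.
FV = PMT × [((1+r)^n − 1)/r] = 14,310 × [(1+r)^52 − 1] / r = €1,131,075.67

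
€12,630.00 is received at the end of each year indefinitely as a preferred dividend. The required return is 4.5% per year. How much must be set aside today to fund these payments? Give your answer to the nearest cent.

Periodic rate r = 0.045 per year.
Level perpetuity: PV = PMT / r = 12,630 / (0.045) = €280,666.67.

€280,666.67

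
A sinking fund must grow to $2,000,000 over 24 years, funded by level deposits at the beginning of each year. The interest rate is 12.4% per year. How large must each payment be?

$14,203.25

Level annuity due; solve FV = PMT × [((1+r)^n − 1)/r] × (1+r) for PMT.
Periodic rate r = 0.124 per year.
With n = 24: PMT = 2,000,000 / ([((1+r)^n − 1)/r] × (1+r)) = $14,203.25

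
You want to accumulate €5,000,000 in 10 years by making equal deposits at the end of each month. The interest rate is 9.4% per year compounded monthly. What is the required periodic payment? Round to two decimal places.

€25,258.67

Level ordinary annuity; solve FV = PMT × [((1+r)^n − 1)/r] for PMT.
Periodic rate r = 0.094/12 per month; n is counted in months.
With n = 120: PMT = 5,000,000 / ([((1+r)^n − 1)/r]) = €25,258.67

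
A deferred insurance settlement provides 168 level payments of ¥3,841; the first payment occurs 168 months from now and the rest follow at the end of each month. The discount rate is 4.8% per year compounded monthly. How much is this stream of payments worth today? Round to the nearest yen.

¥240,898

Ordinary annuity of 168 payments, first payment at period 168.
Periodic rate r = 0.048/12 per month; n is counted in months.
The ordinary-annuity PV formula values the stream one period before the first payment (period 167); discount that back 167 periods:
PV₀ = 3,841 × [1 − (1+r)^−168] / r × (1+r)^−167 = ¥240,898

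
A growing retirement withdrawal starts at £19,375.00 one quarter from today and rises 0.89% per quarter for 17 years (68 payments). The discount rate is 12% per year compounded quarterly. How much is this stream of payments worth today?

£693,496.15

Periodic rate r = 0.12/4 per quarter; n is counted in quarters.
Growing ordinary annuity: PV = PMT₁ × [1 − ((1+g)/(1+r))^n] / (r − g) = 19,375 × [1 − ((1+0.0089)/(1+r))^68] / (r − 0.0089) = £693,496.15.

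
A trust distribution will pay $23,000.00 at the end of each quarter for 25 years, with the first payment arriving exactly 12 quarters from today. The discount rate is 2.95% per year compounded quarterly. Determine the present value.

Ordinary annuity of 100 payments, first payment at period 12.
Periodic rate r = 0.0295/4 per quarter; n is counted in quarters.
The ordinary-annuity PV formula values the stream one period before the first payment (period 11); discount that back 11 periods:
PV₀ = 23,000 × [1 − (1+r)^−100] / r × (1+r)^−11 = $1,496,913.15

$1,496,913.15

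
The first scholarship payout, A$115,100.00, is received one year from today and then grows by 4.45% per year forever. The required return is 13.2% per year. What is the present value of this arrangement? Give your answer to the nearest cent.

Periodic rate r = 0.132 per year.
Growing perpetuity (Gordon): PV = PMT₁ / (r − g) = 115,100 / (r − 0.0445) = A$1,315,428.57.

A$1,315,428.57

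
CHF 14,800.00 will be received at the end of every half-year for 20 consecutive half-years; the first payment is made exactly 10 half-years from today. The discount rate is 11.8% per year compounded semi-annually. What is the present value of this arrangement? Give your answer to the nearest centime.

Ordinary annuity of 20 payments, first payment at period 10.
Periodic rate r = 0.118/2 per half-year; n is counted in half-years.
The ordinary-annuity PV formula values the stream one period before the first payment (period 9); discount that back 9 periods:
PV₀ = 14,800 × [1 − (1+r)^−20] / r × (1+r)^−9 = CHF 102,162.57

CHF 102,162.57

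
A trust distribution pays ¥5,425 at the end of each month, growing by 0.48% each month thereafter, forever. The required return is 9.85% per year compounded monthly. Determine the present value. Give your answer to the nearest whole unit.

¥1,591,687

Periodic rate r = 0.0985/12 per month.
Growing perpetuity (Gordon): PV = PMT₁ / (r − g) = 5,425 / (r − 0.0048) = ¥1,591,687.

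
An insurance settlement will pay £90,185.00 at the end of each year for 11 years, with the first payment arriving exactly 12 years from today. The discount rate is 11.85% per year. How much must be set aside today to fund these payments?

£157,256.80

Ordinary annuity of 11 payments, first payment at period 12.
Periodic rate r = 0.1185 per year.
The ordinary-annuity PV formula values the stream one period before the first payment (period 11); discount that back 11 periods:
PV₀ = 90,185 × [1 − (1+r)^−11] / r × (1+r)^−11 = £157,256.80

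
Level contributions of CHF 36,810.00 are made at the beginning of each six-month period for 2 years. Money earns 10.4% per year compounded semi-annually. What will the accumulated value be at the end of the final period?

CHF 167,402.69

This is an annuity due: 4 deposits of CHF 36,810.00 at the beginning of each six-month period.
Periodic rate r = 0.104/2 per half-year; n is counted in half-years.
FV = PMT × [((1+r)^n − 1)/r] × (1+r) = 36,810 × [(1+r)^4 − 1] / r × (1+r) = CHF 167,402.69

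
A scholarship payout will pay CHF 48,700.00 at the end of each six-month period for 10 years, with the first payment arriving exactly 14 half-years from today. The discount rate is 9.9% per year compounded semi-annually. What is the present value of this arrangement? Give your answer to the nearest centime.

CHF 325,233.65

Ordinary annuity of 20 payments, first payment at period 14.
Periodic rate r = 0.099/2 per half-year; n is counted in half-years.
The ordinary-annuity PV formula values the stream one period before the first payment (period 13); discount that back 13 periods:
PV₀ = 48,700 × [1 − (1+r)^−20] / r × (1+r)^−13 = CHF 325,233.65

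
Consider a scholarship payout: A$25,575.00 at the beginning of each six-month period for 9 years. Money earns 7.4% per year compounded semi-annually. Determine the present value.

This is an annuity due: 18 payments of A$25,575.00 at the beginning of each six-month period.
Periodic rate r = 0.074/2 per half-year; n is counted in half-years.
PV = PMT × [(1 − (1+r)^−n)/r] × (1+r) = 25,575 × [1 − (1+r)^−18] / r × (1+r) = A$344,077.77

A$344,077.77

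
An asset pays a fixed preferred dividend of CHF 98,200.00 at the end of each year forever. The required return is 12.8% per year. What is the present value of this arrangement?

Periodic rate r = 0.128 per year.
Level perpetuity: PV = PMT / r = 98,200 / (0.128) = CHF 767,187.50.

CHF 767,187.50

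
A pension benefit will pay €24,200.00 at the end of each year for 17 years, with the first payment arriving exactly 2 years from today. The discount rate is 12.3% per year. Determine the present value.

€150,816.25

Ordinary annuity of 17 payments, first payment at period 2.
Periodic rate r = 0.123 per year.
The ordinary-annuity PV formula values the stream one period before the first payment (period 1); discount that back 1 periods:
PV₀ = 24,200 × [1 − (1+r)^−17] / r × (1+r)^−1 = €150,816.25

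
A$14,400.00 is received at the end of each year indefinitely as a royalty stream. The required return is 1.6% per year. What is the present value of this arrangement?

Periodic rate r = 0.016 per year.
Level perpetuity: PV = PMT / r = 14,400 / (0.016) = A$900,000.00.

A$900,000.00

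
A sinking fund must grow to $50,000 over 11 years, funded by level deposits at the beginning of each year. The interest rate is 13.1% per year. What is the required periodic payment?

$2,015.52

Level annuity due; solve FV = PMT × [((1+r)^n − 1)/r] × (1+r) for PMT.
Periodic rate r = 0.131 per year.
With n = 11: PMT = 50,000 / ([((1+r)^n − 1)/r] × (1+r)) = $2,015.52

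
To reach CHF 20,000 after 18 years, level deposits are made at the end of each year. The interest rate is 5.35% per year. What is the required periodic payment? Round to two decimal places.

CHF 688.02

Level ordinary annuity; solve FV = PMT × [((1+r)^n − 1)/r] for PMT.
Periodic rate r = 0.0535 per year.
With n = 18: PMT = 20,000 / ([((1+r)^n − 1)/r]) = CHF 688.02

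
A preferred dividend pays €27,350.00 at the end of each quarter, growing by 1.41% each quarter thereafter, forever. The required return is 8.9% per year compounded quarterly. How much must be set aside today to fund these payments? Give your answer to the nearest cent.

€3,355,828.22

Periodic rate r = 0.089/4 per quarter.
Growing perpetuity (Gordon): PV = PMT₁ / (r − g) = 27,350 / (r − 0.0141) = €3,355,828.22.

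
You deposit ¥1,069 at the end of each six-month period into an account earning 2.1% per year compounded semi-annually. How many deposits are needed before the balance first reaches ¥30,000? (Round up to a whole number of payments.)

25 payments

Periodic rate r = 0.021/2 per half-year; n is counted in half-years.
Ordinary annuity FV: 30,000 = 1,069 × [((1+r)^n − 1)/r].
(1+r)^n = 1 + 30,000 × r / 1,069, so n = ln(1 + 30,000·r/1,069) / ln(1+r) = 24.72.
Round up to a whole number of payments: n = 25.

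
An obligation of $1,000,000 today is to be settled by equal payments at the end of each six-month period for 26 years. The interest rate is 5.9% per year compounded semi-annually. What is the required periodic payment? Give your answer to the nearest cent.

Level ordinary annuity; solve PV = PMT × [(1 − (1+r)^−n)/r] for PMT.
Periodic rate r = 0.059/2 per half-year; n is counted in half-years.
With n = 52: PMT = 1,000,000 / ([(1 − (1+r)^−n)/r]) = $37,845.29

$37,845.29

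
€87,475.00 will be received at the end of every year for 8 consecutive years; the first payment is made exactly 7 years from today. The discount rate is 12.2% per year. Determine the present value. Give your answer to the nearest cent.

€216,295.93

Ordinary annuity of 8 payments, first payment at period 7.
Periodic rate r = 0.122 per year.
The ordinary-annuity PV formula values the stream one period before the first payment (period 6); discount that back 6 periods:
PV₀ = 87,475 × [1 − (1+r)^−8] / r × (1+r)^−6 = €216,295.93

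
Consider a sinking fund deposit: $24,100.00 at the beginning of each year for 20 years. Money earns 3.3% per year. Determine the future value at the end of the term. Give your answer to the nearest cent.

$689,738.82

This is an annuity due: 20 deposits of $24,100.00 at the beginning of each year.
Periodic rate r = 0.033 per year.
FV = PMT × [((1+r)^n − 1)/r] × (1+r) = 24,100 × [(1+r)^20 − 1] / r × (1+r) = $689,738.82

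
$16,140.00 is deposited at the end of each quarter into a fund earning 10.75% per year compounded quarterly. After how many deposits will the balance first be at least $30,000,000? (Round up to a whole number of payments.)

149 payments

Periodic rate r = 0.1075/4 per quarter; n is counted in quarters.
Ordinary annuity FV: 30,000,000 = 16,140 × [((1+r)^n − 1)/r].
(1+r)^n = 1 + 30,000,000 × r / 16,140, so n = ln(1 + 30,000,000·r/16,140) / ln(1+r) = 148.22.
Round up to a whole number of payments: n = 149.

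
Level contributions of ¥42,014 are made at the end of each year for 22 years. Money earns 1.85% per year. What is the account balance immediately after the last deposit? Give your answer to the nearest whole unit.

This is an ordinary annuity: 22 deposits of ¥42,014 at the end of each year.
Periodic rate r = 0.0185 per year.
FV = PMT × [((1+r)^n − 1)/r] = 42,014 × [(1+r)^22 − 1] / r = ¥1,128,082

¥1,128,082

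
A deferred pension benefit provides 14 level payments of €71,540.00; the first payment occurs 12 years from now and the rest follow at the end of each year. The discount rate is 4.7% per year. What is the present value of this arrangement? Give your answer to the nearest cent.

€435,593.41

Ordinary annuity of 14 payments, first payment at period 12.
Periodic rate r = 0.047 per year.
The ordinary-annuity PV formula values the stream one period before the first payment (period 11); discount that back 11 periods:
PV₀ = 71,540 × [1 − (1+r)^−14] / r × (1+r)^−11 = €435,593.41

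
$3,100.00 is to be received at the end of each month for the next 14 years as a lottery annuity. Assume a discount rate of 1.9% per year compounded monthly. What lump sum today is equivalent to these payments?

$456,971.90

This is an ordinary annuity: 168 payments of $3,100.00 at the end of each month.
Periodic rate r = 0.019/12 per month; n is counted in months.
PV = PMT × [(1 − (1+r)^−n)/r] = 3,100 × [1 − (1+r)^−168] / r = $456,971.90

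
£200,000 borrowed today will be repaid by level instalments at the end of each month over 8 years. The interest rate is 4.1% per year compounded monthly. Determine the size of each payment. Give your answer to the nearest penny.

£2,447.17

Level ordinary annuity; solve PV = PMT × [(1 − (1+r)^−n)/r] for PMT.
Periodic rate r = 0.041/12 per month; n is counted in months.
With n = 96: PMT = 200,000 / ([(1 − (1+r)^−n)/r]) = £2,447.17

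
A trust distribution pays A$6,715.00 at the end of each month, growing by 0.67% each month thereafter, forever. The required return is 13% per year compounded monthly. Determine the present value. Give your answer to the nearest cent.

A$1,624,596.77

Periodic rate r = 0.13/12 per month.
Growing perpetuity (Gordon): PV = PMT₁ / (r − g) = 6,715 / (r − 0.0067) = A$1,624,596.77.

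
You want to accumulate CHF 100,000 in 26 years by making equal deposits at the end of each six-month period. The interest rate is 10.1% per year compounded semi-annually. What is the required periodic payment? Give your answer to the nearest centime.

Level ordinary annuity; solve FV = PMT × [((1+r)^n − 1)/r] for PMT.
Periodic rate r = 0.101/2 per half-year; n is counted in half-years.
With n = 52: PMT = 100,000 / ([((1+r)^n − 1)/r]) = CHF 422.25

CHF 422.25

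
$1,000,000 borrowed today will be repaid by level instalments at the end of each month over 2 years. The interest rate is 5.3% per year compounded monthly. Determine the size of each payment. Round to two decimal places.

$44,005.87

Level ordinary annuity; solve PV = PMT × [(1 − (1+r)^−n)/r] for PMT.
Periodic rate r = 0.053/12 per month; n is counted in months.
With n = 24: PMT = 1,000,000 / ([(1 − (1+r)^−n)/r]) = $44,005.87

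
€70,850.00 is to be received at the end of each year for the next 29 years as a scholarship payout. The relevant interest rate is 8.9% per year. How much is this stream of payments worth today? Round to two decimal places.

€728,902.68

This is an ordinary annuity: 29 payments of €70,850.00 at the end of each year.
Periodic rate r = 0.089 per year.
PV = PMT × [(1 − (1+r)^−n)/r] = 70,850 × [1 − (1+r)^−29] / r = €728,902.68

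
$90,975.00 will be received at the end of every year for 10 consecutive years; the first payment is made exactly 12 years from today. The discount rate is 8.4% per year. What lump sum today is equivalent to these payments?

Ordinary annuity of 10 payments, first payment at period 12.
Periodic rate r = 0.084 per year.
The ordinary-annuity PV formula values the stream one period before the first payment (period 11); discount that back 11 periods:
PV₀ = 90,975 × [1 − (1+r)^−10] / r × (1+r)^−11 = $246,905.33

$246,905.33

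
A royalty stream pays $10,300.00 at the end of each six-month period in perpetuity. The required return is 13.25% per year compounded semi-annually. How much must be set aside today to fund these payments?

$155,471.70

Periodic rate r = 0.1325/2 per half-year.
Level perpetuity: PV = PMT / r = 10,300 / (0.1325/2) = $155,471.70.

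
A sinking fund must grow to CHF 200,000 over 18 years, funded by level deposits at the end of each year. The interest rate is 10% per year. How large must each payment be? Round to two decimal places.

CHF 4,386.04

Level ordinary annuity; solve FV = PMT × [((1+r)^n − 1)/r] for PMT.
Periodic rate r = 0.1 per year.
With n = 18: PMT = 200,000 / ([((1+r)^n − 1)/r]) = CHF 4,386.04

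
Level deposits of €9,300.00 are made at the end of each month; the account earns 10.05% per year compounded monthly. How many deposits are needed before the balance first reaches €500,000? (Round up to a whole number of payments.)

Periodic rate r = 0.1005/12 per month; n is counted in months.
Ordinary annuity FV: 500,000 = 9,300 × [((1+r)^n − 1)/r].
(1+r)^n = 1 + 500,000 × r / 9,300, so n = ln(1 + 500,000·r/9,300) / ln(1+r) = 44.57.
Round up to a whole number of payments: n = 45.

45 payments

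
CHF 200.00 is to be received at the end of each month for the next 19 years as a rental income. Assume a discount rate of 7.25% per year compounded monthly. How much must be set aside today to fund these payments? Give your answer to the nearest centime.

This is an ordinary annuity: 228 payments of CHF 200.00 at the end of each month.
Periodic rate r = 0.0725/12 per month; n is counted in months.
PV = PMT × [(1 − (1+r)^−n)/r] = 200 × [1 − (1+r)^−228] / r = CHF 24,719.81

CHF 24,719.81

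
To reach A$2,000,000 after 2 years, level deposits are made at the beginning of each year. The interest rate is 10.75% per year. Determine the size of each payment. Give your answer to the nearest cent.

A$856,877.38

Level annuity due; solve FV = PMT × [((1+r)^n − 1)/r] × (1+r) for PMT.
Periodic rate r = 0.1075 per year.
With n = 2: PMT = 2,000,000 / ([((1+r)^n − 1)/r] × (1+r)) = A$856,877.38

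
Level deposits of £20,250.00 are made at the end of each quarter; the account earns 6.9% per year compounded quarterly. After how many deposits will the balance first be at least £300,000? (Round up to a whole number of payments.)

14 payments

Periodic rate r = 0.069/4 per quarter; n is counted in quarters.
Ordinary annuity FV: 300,000 = 20,250 × [((1+r)^n − 1)/r].
(1+r)^n = 1 + 300,000 × r / 20,250, so n = ln(1 + 300,000·r/20,250) / ln(1+r) = 13.31.
Round up to a whole number of payments: n = 14.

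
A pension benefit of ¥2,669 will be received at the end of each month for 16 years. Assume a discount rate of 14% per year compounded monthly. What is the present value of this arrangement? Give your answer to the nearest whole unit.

¥204,099

This is an ordinary annuity: 192 payments of ¥2,669 at the end of each month.
Periodic rate r = 0.14/12 per month; n is counted in months.
PV = PMT × [(1 − (1+r)^−n)/r] = 2,669 × [1 − (1+r)^−192] / r = ¥204,099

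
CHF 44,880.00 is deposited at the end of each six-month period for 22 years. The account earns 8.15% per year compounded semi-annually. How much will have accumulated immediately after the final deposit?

CHF 5,283,750.20

This is an ordinary annuity: 44 deposits of CHF 44,880.00 at the end of each six-month period.
Periodic rate r = 0.0815/2 per half-year; n is counted in half-years.
FV = PMT × [((1+r)^n − 1)/r] = 44,880 × [(1+r)^44 − 1] / r = CHF 5,283,750.20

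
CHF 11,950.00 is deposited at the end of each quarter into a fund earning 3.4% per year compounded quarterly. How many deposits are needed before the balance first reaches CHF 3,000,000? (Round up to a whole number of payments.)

135 payments

Periodic rate r = 0.034/4 per quarter; n is counted in quarters.
Ordinary annuity FV: 3,000,000 = 11,950 × [((1+r)^n − 1)/r].
(1+r)^n = 1 + 3,000,000 × r / 11,950, so n = ln(1 + 3,000,000·r/11,950) / ln(1+r) = 134.96.
Round up to a whole number of payments: n = 135.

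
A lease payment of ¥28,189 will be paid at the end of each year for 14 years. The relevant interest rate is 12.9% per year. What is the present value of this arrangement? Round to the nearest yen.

¥178,546

This is an ordinary annuity: 14 payments of ¥28,189 at the end of each year.
Periodic rate r = 0.129 per year.
PV = PMT × [(1 − (1+r)^−n)/r] = 28,189 × [1 − (1+r)^−14] / r = ¥178,546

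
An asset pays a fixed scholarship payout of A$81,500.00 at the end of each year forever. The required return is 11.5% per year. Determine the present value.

Periodic rate r = 0.115 per year.
Level perpetuity: PV = PMT / r = 81,500 / (0.115) = A$708,695.65.

A$708,695.65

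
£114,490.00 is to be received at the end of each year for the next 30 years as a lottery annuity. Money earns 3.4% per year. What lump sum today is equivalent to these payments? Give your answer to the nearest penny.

£2,132,337.25

This is an ordinary annuity: 30 payments of £114,490.00 at the end of each year.
Periodic rate r = 0.034 per year.
PV = PMT × [(1 − (1+r)^−n)/r] = 114,490 × [1 − (1+r)^−30] / r = £2,132,337.25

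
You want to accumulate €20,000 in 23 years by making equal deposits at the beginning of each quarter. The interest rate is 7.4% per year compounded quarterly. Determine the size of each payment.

€82.56

Level annuity due; solve FV = PMT × [((1+r)^n − 1)/r] × (1+r) for PMT.
Periodic rate r = 0.074/4 per quarter; n is counted in quarters.
With n = 92: PMT = 20,000 / ([((1+r)^n − 1)/r] × (1+r)) = €82.56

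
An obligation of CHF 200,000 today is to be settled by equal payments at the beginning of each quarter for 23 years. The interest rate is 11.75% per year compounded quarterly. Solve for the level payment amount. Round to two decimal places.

Level annuity due; solve PV = PMT × [(1 − (1+r)^−n)/r] × (1+r) for PMT.
Periodic rate r = 0.1175/4 per quarter; n is counted in quarters.
With n = 92: PMT = 200,000 / ([(1 − (1+r)^−n)/r] × (1+r)) = CHF 6,134.95

CHF 6,134.95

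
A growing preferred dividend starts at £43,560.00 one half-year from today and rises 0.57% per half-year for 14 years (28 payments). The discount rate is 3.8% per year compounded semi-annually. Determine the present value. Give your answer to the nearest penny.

Periodic rate r = 0.038/2 per half-year; n is counted in half-years.
Growing ordinary annuity: PV = PMT₁ × [1 − ((1+g)/(1+r))^n] / (r − g) = 43,560 × [1 − ((1+0.0057)/(1+r))^28] / (r − 0.0057) = £1,008,061.84.

£1,008,061.84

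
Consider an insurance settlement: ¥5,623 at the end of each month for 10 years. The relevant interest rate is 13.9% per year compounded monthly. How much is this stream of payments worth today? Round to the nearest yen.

This is an ordinary annuity: 120 payments of ¥5,623 at the end of each month.
Periodic rate r = 0.139/12 per month; n is counted in months.
PV = PMT × [(1 − (1+r)^−n)/r] = 5,623 × [1 − (1+r)^−120] / r = ¥363,558

¥363,558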